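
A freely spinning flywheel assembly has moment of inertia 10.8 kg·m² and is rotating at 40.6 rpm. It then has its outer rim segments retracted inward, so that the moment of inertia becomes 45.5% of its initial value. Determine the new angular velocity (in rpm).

With no external torque about the axis, L is conserved: I₁ω₁ = I₂ω₂.
I₂ = 0.455 × 10.8 = 4.914 kg·m².
ω₂ = I₁ω₁ / I₂ = (10.80)(40.6 rpm) / (4.914) = 89.23 rpm.

ω₂ ≈ 89.2 rpm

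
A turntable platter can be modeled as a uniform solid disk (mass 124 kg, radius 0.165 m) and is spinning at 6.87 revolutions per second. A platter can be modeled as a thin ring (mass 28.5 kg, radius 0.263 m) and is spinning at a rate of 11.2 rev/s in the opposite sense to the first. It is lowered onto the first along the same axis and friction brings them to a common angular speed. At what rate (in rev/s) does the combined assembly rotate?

|ω_f| ≈ 2.86 rev/s

The coupling torques are internal; angular momentum about the shared axis is conserved.
Moments of inertia: I_A = ½(124)(0.165)² = 1.688 kg·m²; I_B = (28.5)(0.263)² = 1.971 kg·m².
Taking A's sense as positive: L = (1.688)(6.87) − (1.971)(11.2) = -10.48 kg·m²·rev/s.
Combined I = 1.688 + 1.971 = 3.659 kg·m².
ω_f = L / I = -10.48 / 3.659 = -2.865 rev/s.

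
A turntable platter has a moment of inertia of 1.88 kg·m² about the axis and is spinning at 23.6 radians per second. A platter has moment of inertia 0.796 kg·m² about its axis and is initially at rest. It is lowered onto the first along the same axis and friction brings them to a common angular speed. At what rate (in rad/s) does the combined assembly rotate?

|ω_f| ≈ 16.6 rad/s

The coupling torques are internal; angular momentum about the shared axis is conserved.
Taking A's sense as positive: L = (1.880)(23.6) = 44.37 kg·m²·rad/s.
Combined I = 1.880 + 0.7960 = 2.676 kg·m².
ω_f = L / I = 44.37 / 2.676 = 16.58 rad/s.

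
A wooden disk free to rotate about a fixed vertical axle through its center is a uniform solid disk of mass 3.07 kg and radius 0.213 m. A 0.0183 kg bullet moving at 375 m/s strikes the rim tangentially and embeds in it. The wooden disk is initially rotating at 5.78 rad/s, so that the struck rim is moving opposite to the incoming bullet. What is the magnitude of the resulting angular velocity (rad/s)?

About the axle the impulsive forces during the collision are internal, so angular momentum about that axis is conserved.
I_p = ½(3.07)(0.213)² = 0.06964 kg·m². Taking the sense of the bullet's angular momentum as positive, L_{bullet} = m v R = (0.0183)(375)(0.213) = 1.462 kg·m²/s.
L_i = −I_p ω_p + m v R = −(0.06964)(5.78) + 1.462 = 1.059 kg·m²/s.
After sticking, I_f = I_p + m R² = 0.06964 + (0.0183)(0.213)² = 0.07047 kg·m².
ω_f = L_i / I_f = 1.059 / 0.07047 = 15.03 rad/s.

|ω_f| ≈ 15.0 rad/s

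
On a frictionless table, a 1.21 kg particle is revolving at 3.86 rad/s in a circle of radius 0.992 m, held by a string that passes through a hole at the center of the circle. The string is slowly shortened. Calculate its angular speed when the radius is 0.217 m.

ω₂ ≈ 80.7 rad/s

The constraining force is radial, so m r² ω about the center is conserved.
ω₂ = ω₁ (r₁/r₂)² = (3.86)(0.992/0.217)² = 80.67 rad/s.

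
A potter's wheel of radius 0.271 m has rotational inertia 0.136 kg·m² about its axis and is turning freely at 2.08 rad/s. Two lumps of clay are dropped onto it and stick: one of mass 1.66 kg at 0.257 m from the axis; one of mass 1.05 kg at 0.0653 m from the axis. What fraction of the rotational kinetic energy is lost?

fraction ≈ 0.456

The added mass arrives with no angular momentum about the axis, and any external torque about the axis is negligible, so the system's angular momentum is conserved.
Added inertia Σmr² = (1.66)(0.257)² + (1.05)(0.0653)² = 0.1141 kg·m²; I_f = 0.1360 + 0.1141 = 0.2501 kg·m².
ω_f = I_p ω_i / I_f = (0.1360)(2.08) / 0.2501 = 1.131 rad/s.
KE_i = ½(0.1360)(2.080 rad/s)² = 0.2942 J; KE_f = ½(0.2501)(1.131)² = 0.1600 J.
Fraction lost = 0.4563.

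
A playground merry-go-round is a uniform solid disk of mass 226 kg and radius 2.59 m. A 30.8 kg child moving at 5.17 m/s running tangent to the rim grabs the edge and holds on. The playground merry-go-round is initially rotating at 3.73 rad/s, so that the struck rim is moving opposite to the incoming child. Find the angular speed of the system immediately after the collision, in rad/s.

|ω_f| ≈ 2.50 rad/s

About the axle the impulsive forces during the collision are internal, so angular momentum about that axis is conserved.
I_p = ½(226)(2.59)² = 758.0 kg·m². Taking the sense of the child's angular momentum as positive, L_{child} = m v R = (30.8)(5.17)(2.59) = 412.4 kg·m²/s.
L_i = −I_p ω_p + m v R = −(758.0)(3.73) + 412.4 = -2415 kg·m²/s.
After sticking, I_f = I_p + m R² = 758.0 + (30.8)(2.59)² = 964.6 kg·m².
ω_f = L_i / I_f = -2415 / 964.6 = -2.504 rad/s.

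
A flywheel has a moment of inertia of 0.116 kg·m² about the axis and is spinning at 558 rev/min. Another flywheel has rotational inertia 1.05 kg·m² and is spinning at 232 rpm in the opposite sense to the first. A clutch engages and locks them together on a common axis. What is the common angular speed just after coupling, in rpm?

No external torque acts about the common axis, so total angular momentum is conserved.
Taking A's sense as positive: L = (0.1160)(558) − (1.050)(232) = -178.9 kg·m²·rpm.
Combined I = 0.1160 + 1.050 = 1.166 kg·m².
ω_f = L / I = -178.9 / 1.166 = -153.4 rpm.

|ω_f| ≈ 153 rpm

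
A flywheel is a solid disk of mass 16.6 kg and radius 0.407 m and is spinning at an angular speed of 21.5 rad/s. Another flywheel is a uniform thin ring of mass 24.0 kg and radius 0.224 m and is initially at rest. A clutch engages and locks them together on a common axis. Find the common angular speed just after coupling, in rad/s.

No external torque acts about the common axis, so total angular momentum is conserved.
Moments of inertia: I_A = ½(16.6)(0.407)² = 1.375 kg·m²; I_B = (24.0)(0.224)² = 1.204 kg·m².
Taking A's sense as positive: L = (1.375)(21.5) = 29.56 kg·m²·rad/s.
Combined I = 1.375 + 1.204 = 2.579 kg·m².
ω_f = L / I = 29.56 / 2.579 = 11.46 rad/s.

|ω_f| ≈ 11.5 rad/s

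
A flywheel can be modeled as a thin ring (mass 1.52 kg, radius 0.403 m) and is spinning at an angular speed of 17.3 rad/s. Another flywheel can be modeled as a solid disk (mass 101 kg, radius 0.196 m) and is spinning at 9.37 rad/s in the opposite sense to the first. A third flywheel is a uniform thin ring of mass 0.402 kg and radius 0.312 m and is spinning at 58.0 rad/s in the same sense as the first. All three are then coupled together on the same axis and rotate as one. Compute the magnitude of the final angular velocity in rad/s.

No external torque acts about the common axis, so total angular momentum is conserved.
Moments of inertia: I_A = (1.52)(0.403)² = 0.2469 kg·m²; I_B = ½(101)(0.196)² = 1.940 kg·m²; I_C = (0.402)(0.312)² = 0.03913 kg·m².
Taking A's sense as positive: L = (0.2469)(17.3) − (1.940)(9.37) + (0.03913)(58.0) = -11.64 kg·m²·rad/s.
Combined I = 0.2469 + 1.940 + 0.03913 = 2.226 kg·m².
ω_f = L / I = -11.64 / 2.226 = -5.228 rad/s.

|ω_f| ≈ 5.23 rad/s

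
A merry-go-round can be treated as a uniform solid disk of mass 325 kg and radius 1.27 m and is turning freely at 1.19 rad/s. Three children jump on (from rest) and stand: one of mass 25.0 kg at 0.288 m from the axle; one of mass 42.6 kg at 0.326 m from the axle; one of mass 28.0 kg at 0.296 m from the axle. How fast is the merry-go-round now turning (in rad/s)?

ω_f ≈ 1.15 rad/s

No external torque acts about the axle; L_before = L_after.
I_p = ½(325)(1.27)² = 262.1 kg·m².
Added inertia Σmr² = (25.0)(0.288)² + (42.6)(0.326)² + (28.0)(0.296)² = 9.054 kg·m²; I_f = 262.1 + 9.054 = 271.2 kg·m².
ω_f = I_p ω_i / I_f = (262.1)(1.19) / 271.2 = 1.150 rad/s.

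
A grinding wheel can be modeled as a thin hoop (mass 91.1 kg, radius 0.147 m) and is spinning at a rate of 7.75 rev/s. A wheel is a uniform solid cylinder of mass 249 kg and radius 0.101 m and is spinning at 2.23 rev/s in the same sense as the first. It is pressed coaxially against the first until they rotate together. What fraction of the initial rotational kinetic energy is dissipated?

No external torque acts about the common axis, so total angular momentum is conserved.
Moments of inertia: I_A = (91.1)(0.147)² = 1.969 kg·m²; I_B = ½(249)(0.101)² = 1.270 kg·m².
Taking A's sense as positive: L = (1.969)(7.75) + (1.270)(2.23) = 18.09 kg·m²·rev/s.
Combined I = 1.969 + 1.270 = 3.239 kg·m².
ω_f = L / I = 18.09 / 3.239 = 5.585 rev/s.
KE_i = ½ΣIω² = 2459 J; KE_f = ½(3.239)(35.09)² = 1994 J.
Fraction dissipated = (KE_i − KE_f)/KE_i = 0.1889.

fraction ≈ 0.189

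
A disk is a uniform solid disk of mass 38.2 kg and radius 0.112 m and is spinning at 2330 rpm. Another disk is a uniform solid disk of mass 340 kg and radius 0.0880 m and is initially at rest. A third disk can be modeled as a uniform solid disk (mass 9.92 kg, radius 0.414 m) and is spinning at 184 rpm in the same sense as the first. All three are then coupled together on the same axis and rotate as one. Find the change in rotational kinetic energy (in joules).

ΔKE ≈ -6130 J

The coupling torques are internal; angular momentum about the shared axis is conserved.
Moments of inertia: I_A = ½(38.2)(0.112)² = 0.2396 kg·m²; I_B = ½(340)(0.0880)² = 1.316 kg·m²; I_C = ½(9.92)(0.414)² = 0.8501 kg·m².
Taking A's sense as positive: L = (0.2396)(2330) + (0.8501)(184) = 714.7 kg·m²·rpm.
Combined I = 0.2396 + 1.316 + 0.8501 = 2.406 kg·m².
ω_f = L / I = 714.7 / 2.406 = 297.0 rpm.
KE_i = ½ΣIω² = 7290 J; KE_f = ½(2.406)(31.10)² = 1164 J.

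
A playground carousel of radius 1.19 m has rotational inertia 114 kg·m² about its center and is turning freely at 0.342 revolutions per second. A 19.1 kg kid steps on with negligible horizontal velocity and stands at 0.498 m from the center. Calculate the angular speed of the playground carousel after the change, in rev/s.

ω_f ≈ 0.328 rev/s

The added mass arrives with no angular momentum about the center, and any external torque about the center is negligible, so the system's angular momentum is conserved.
Added inertia Σmr² = (19.1)(0.498)² = 4.737 kg·m²; I_f = 114.0 + 4.737 = 118.7 kg·m².
ω_f = I_p ω_i / I_f = (114.0)(0.342) / 118.7 = 0.3284 rev/s.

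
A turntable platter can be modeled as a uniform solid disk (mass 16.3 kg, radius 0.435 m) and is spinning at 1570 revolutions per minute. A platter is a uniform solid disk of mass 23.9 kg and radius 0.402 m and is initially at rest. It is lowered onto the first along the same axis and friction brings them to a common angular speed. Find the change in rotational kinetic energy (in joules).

The coupling torques are internal; angular momentum about the shared axis is conserved.
Moments of inertia: I_A = ½(16.3)(0.435)² = 1.542 kg·m²; I_B = ½(23.9)(0.402)² = 1.931 kg·m².
Taking A's sense as positive: L = (1.542)(1570) = 2421 kg·m²·rpm.
Combined I = 1.542 + 1.931 = 3.473 kg·m².
ω_f = L / I = 2421 / 3.473 = 697.1 rpm.
KE_i = ½ΣIω² = 20840 J; KE_f = ½(3.473)(73.00)² = 9254 J.

ΔKE ≈ -11600 J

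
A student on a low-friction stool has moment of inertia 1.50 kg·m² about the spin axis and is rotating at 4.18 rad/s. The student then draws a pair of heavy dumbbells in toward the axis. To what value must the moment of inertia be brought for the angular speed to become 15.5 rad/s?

I₂ ≈ 0.405 kg·m²

No external torque acts about the spin axis, so angular momentum is conserved.
I₂ = I₁ω₁ / ω₂ = (1.50)(4.18) / (15.5) = 0.4045 kg·m².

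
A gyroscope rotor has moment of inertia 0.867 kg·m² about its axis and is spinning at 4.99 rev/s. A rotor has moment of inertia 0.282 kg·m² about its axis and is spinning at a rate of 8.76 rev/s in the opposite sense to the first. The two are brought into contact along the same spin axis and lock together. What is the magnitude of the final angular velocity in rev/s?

No external torque acts about the common axis, so total angular momentum is conserved.
Taking A's sense as positive: L = (0.8670)(4.99) − (0.2820)(8.76) = 1.856 kg·m²·rev/s.
Combined I = 0.8670 + 0.2820 = 1.149 kg·m².
ω_f = L / I = 1.856 / 1.149 = 1.615 rev/s.

|ω_f| ≈ 1.62 rev/s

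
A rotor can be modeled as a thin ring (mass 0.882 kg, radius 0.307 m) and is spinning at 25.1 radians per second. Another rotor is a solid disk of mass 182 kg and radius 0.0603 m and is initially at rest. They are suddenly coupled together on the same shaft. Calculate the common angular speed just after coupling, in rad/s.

The coupling torques are internal; angular momentum about the shared axis is conserved.
Moments of inertia: I_A = (0.882)(0.307)² = 0.08313 kg·m²; I_B = ½(182)(0.0603)² = 0.3309 kg·m².
Taking A's sense as positive: L = (0.08313)(25.1) = 2.087 kg·m²·rad/s.
Combined I = 0.08313 + 0.3309 = 0.4140 kg·m².
ω_f = L / I = 2.087 / 0.4140 = 5.040 rad/s.

|ω_f| ≈ 5.04 rad/s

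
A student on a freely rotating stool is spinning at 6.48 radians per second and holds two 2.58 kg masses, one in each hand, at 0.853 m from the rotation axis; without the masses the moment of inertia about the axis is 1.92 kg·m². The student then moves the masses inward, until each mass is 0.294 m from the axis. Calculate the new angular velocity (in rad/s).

Angular momentum about the spin axis is conserved since the torque about it is zero.
I₁ = 1.92 + 2(2.58)(0.853)² = 5.674 kg·m²; I₂ = 1.92 + 2(2.58)(0.294)² = 2.366 kg·m².
ω₂ = I₁ω₁ / I₂ = (5.674)(6.48 rad/s) / (2.366) = 15.54 rad/s.

ω₂ ≈ 15.5 rad/s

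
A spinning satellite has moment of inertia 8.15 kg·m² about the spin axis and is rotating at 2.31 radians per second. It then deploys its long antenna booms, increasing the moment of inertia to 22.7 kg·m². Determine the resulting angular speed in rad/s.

ω₂ ≈ 0.829 rad/s

No external torque acts about the spin axis, so angular momentum is conserved.
ω₂ = I₁ω₁ / I₂ = (8.150)(2.31 rad/s) / (22.70) = 0.8294 rad/s.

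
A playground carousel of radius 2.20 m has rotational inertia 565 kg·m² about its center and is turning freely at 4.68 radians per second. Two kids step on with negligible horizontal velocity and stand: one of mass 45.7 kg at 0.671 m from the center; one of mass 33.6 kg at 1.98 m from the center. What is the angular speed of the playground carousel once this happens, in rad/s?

No external torque acts about the center; L_before = L_after.
Added inertia Σmr² = (45.7)(0.671)² + (33.6)(1.98)² = 152.3 kg·m²; I_f = 565.0 + 152.3 = 717.3 kg·m².
ω_f = I_p ω_i / I_f = (565.0)(4.68) / 717.3 = 3.686 rad/s.

ω_f ≈ 3.69 rad/s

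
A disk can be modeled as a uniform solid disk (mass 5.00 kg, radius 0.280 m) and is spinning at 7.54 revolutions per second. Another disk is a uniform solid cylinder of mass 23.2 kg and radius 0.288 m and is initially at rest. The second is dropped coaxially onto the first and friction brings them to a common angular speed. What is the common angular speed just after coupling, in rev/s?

The coupling torques are internal; angular momentum about the shared axis is conserved.
Moments of inertia: I_A = ½(5.00)(0.280)² = 0.1960 kg·m²; I_B = ½(23.2)(0.288)² = 0.9622 kg·m².
Taking A's sense as positive: L = (0.1960)(7.54) = 1.478 kg·m²·rev/s.
Combined I = 0.1960 + 0.9622 = 1.158 kg·m².
ω_f = L / I = 1.478 / 1.158 = 1.276 rev/s.

|ω_f| ≈ 1.28 rev/s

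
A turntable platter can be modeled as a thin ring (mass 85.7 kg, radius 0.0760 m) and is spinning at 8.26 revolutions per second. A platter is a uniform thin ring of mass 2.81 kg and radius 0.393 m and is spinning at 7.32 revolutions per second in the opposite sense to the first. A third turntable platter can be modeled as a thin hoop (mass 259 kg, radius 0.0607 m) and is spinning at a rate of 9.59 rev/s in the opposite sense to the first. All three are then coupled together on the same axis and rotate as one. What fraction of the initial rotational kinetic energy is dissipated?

fraction ≈ 0.751

No external torque acts about the common axis, so total angular momentum is conserved.
Moments of inertia: I_A = (85.7)(0.0760)² = 0.4950 kg·m²; I_B = (2.81)(0.393)² = 0.4340 kg·m²; I_C = (259)(0.0607)² = 0.9543 kg·m².
Taking A's sense as positive: L = (0.4950)(8.26) − (0.4340)(7.32) − (0.9543)(9.59) = -8.240 kg·m²·rev/s.
Combined I = 0.4950 + 0.4340 + 0.9543 = 1.883 kg·m².
ω_f = L / I = -8.240 / 1.883 = -4.375 rev/s.
KE_i = ½ΣIω² = 2858 J; KE_f = ½(1.883)(27.49)² = 711.6 J.
Fraction dissipated = (KE_i − KE_f)/KE_i = 0.7510.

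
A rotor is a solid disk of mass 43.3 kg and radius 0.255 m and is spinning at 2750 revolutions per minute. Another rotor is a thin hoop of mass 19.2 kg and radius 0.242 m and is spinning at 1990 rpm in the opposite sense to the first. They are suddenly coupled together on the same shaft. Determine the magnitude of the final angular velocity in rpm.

No external torque acts about the common axis, so total angular momentum is conserved.
Moments of inertia: I_A = ½(43.3)(0.255)² = 1.408 kg·m²; I_B = (19.2)(0.242)² = 1.124 kg·m².
Taking A's sense as positive: L = (1.408)(2750) − (1.124)(1990) = 1634 kg·m²·rpm.
Combined I = 1.408 + 1.124 = 2.532 kg·m².
ω_f = L / I = 1634 / 2.532 = 645.2 rpm.

|ω_f| ≈ 645 rpm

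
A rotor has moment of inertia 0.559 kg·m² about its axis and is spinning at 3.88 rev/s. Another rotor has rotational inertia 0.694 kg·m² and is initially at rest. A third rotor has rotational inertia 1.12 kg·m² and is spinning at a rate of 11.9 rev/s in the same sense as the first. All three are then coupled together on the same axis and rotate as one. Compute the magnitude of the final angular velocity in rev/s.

No external torque acts about the common axis, so total angular momentum is conserved.
Taking A's sense as positive: L = (0.5590)(3.88) + (1.120)(11.9) = 15.50 kg·m²·rev/s.
Combined I = 0.5590 + 0.6940 + 1.120 = 2.373 kg·m².
ω_f = L / I = 15.50 / 2.373 = 6.531 rev/s.

|ω_f| ≈ 6.53 rev/s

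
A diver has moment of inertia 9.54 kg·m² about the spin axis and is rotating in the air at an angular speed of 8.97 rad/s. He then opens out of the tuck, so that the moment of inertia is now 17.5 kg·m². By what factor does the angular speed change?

With no external torque about the axis, L is conserved: I₁ω₁ = I₂ω₂.
ω₂/ω₁ = I₁/I₂ = 9.540 / 17.50 = 0.5451.

ω₂/ω₁ ≈ 0.545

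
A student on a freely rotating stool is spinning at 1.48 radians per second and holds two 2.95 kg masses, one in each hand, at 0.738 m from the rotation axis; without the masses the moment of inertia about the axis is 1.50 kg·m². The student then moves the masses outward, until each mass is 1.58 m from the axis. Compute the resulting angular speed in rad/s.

ω₂ ≈ 0.430 rad/s

With no external torque about the axis, L is conserved: I₁ω₁ = I₂ω₂.
I₁ = 1.50 + 2(2.95)(0.738)² = 4.713 kg·m²; I₂ = 1.50 + 2(2.95)(1.58)² = 16.23 kg·m².
ω₂ = I₁ω₁ / I₂ = (4.713)(1.48 rad/s) / (16.23) = 0.4298 rad/s.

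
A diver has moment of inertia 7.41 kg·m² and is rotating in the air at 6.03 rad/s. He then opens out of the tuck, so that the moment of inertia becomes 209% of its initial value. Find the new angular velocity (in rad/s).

ω₂ ≈ 2.89 rad/s

Angular momentum about the spin axis is conserved since the torque about it is zero.
I₂ = 2.09 × 7.41 = 15.49 kg·m².
ω₂ = I₁ω₁ / I₂ = (7.410)(6.03 rad/s) / (15.49) = 2.885 rad/s.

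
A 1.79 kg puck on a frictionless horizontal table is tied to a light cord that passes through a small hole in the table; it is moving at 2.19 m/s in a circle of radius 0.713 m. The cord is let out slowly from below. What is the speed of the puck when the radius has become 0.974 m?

v₂ ≈ 1.60 m/s

The only horizontal force on the mass is along the cord (radial), so it exerts no torque about the hole and angular momentum m v r is conserved.
v₂ = v₁ r₁ / r₂ = (2.19)(0.713) / (0.974) = 1.603 m/s.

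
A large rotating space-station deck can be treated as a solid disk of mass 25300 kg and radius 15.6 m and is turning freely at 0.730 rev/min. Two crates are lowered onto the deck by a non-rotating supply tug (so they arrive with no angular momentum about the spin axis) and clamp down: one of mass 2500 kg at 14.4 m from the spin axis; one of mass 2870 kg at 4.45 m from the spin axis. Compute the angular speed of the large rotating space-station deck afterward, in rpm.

The added mass arrives with no angular momentum about the spin axis, and any external torque about the spin axis is negligible, so the system's angular momentum is conserved.
I_p = ½(25300)(15.6)² = 3.079e+06 kg·m².
Added inertia Σmr² = (2500)(14.4)² + (2870)(4.45)² = 5.752e+05 kg·m²; I_f = 3.079e+06 + 5.752e+05 = 3.654e+06 kg·m².
ω_f = I_p ω_i / I_f = (3.079e+06)(0.730) / 3.654e+06 = 0.6151 rpm.

ω_f ≈ 0.615 rpm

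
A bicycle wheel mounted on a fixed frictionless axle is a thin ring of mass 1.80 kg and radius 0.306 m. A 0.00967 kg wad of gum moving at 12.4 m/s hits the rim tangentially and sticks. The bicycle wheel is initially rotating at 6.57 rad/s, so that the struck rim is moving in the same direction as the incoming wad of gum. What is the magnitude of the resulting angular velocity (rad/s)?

|ω_f| ≈ 6.75 rad/s

The axle reaction passes through the axle and exerts no torque about it; angular momentum about the axle is conserved through the impact.
I_p = (1.80)(0.306)² = 0.1685 kg·m². Taking the sense of the wad of gum's angular momentum as positive, L_{wad} = m v R = (0.00967)(12.4)(0.306) = 0.03669 kg·m²/s.
L_i = +I_p ω_p + m v R = +(0.1685)(6.57) + 0.03669 = 1.144 kg·m²/s.
After sticking, I_f = I_p + m R² = 0.1685 + (0.00967)(0.306)² = 0.1695 kg·m².
ω_f = L_i / I_f = 1.144 / 0.1695 = 6.751 rad/s.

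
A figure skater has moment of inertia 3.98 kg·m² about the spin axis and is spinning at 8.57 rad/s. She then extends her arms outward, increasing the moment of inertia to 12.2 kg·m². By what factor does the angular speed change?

With no external torque about the axis, L is conserved: I₁ω₁ = I₂ω₂.
ω₂/ω₁ = I₁/I₂ = 3.980 / 12.20 = 0.3262.

ω₂/ω₁ ≈ 0.326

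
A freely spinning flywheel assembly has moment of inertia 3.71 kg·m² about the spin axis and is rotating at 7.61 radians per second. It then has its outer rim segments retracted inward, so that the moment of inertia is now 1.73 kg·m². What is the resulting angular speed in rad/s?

ω₂ ≈ 16.3 rad/s

Angular momentum about the spin axis is conserved since the torque about it is zero.
ω₂ = I₁ω₁ / I₂ = (3.710)(7.61 rad/s) / (1.730) = 16.32 rad/s.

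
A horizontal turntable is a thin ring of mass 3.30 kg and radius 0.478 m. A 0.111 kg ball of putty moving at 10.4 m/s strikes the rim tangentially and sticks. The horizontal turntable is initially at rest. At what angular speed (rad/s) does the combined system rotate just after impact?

|ω_f| ≈ 0.708 rad/s

The axle reaction passes through the axle and exerts no torque about it; angular momentum about the axle is conserved through the impact.
I_p = (3.30)(0.478)² = 0.7540 kg·m². Taking the sense of the ball of putty's angular momentum as positive, L_{ball} = m v R = (0.111)(10.4)(0.478) = 0.5518 kg·m²/s.
L_i = 0 + 0.5518 = 0.5518 kg·m²/s.
After sticking, I_f = I_p + m R² = 0.7540 + (0.111)(0.478)² = 0.7794 kg·m².
ω_f = L_i / I_f = 0.5518 / 0.7794 = 0.7080 rad/s.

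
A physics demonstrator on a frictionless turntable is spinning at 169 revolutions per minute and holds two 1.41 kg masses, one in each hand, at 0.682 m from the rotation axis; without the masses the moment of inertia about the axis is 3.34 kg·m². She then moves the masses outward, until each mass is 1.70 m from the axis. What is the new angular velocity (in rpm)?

Angular momentum about the spin axis is conserved since the torque about it is zero.
I₁ = 3.34 + 2(1.41)(0.682)² = 4.652 kg·m²; I₂ = 3.34 + 2(1.41)(1.70)² = 11.49 kg·m².
ω₂ = I₁ω₁ / I₂ = (4.652)(169 rpm) / (11.49) = 68.42 rpm.

ω₂ ≈ 68.4 rpm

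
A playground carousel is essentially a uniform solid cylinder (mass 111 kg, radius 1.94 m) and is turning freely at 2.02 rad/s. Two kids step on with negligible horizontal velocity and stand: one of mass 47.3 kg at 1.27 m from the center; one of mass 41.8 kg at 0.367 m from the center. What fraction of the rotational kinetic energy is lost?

fraction ≈ 0.282

The added mass arrives with no angular momentum about the center, and any external torque about the center is negligible, so the system's angular momentum is conserved.
I_p = ½(111)(1.94)² = 208.9 kg·m².
Added inertia Σmr² = (47.3)(1.27)² + (41.8)(0.367)² = 81.92 kg·m²; I_f = 208.9 + 81.92 = 290.8 kg·m².
ω_f = I_p ω_i / I_f = (208.9)(2.02) / 290.8 = 1.451 rad/s.
KE_i = ½(208.9)(2.020 rad/s)² = 426.2 J; KE_f = ½(290.8)(1.451)² = 306.1 J.
Fraction lost = 0.2817.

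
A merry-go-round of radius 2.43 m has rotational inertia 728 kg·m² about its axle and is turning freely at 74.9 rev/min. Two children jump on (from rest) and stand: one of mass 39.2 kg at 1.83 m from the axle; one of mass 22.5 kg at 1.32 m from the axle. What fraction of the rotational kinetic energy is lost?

No external torque acts about the axle; L_before = L_after.
Added inertia Σmr² = (39.2)(1.83)² + (22.5)(1.32)² = 170.5 kg·m²; I_f = 728.0 + 170.5 = 898.5 kg·m².
ω_f = I_p ω_i / I_f = (728.0)(74.9) / 898.5 = 60.69 rpm.
KE_i = ½(728.0)(7.844 rad/s)² = 22390 J; KE_f = ½(898.5)(6.355)² = 18140 J.
Fraction lost = 0.1897.

fraction ≈ 0.190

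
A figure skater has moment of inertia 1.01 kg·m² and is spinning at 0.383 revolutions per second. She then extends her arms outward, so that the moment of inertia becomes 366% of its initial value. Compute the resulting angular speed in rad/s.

ω₂ ≈ 0.658 rad/s

No external torque acts about the spin axis, so angular momentum is conserved.
I₂ = 3.66 × 1.01 = 3.697 kg·m².
ω₂ = I₁ω₁ / I₂ = (1.010)(0.383 rev/s) / (3.697) = 0.1046 rev/s = 0.6575 rad/s.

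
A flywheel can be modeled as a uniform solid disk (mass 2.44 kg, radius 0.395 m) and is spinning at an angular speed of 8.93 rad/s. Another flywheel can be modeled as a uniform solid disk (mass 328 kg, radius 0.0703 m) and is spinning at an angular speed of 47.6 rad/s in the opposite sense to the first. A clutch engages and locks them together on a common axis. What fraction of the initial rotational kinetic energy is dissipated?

fraction ≈ 0.266

The coupling torques are internal; angular momentum about the shared axis is conserved.
Moments of inertia: I_A = ½(2.44)(0.395)² = 0.1904 kg·m²; I_B = ½(328)(0.0703)² = 0.8105 kg·m².
Taking A's sense as positive: L = (0.1904)(8.93) − (0.8105)(47.6) = -36.88 kg·m²·rad/s.
Combined I = 0.1904 + 0.8105 = 1.001 kg·m².
ω_f = L / I = -36.88 / 1.001 = -36.85 rad/s.
KE_i = ½ΣIω² = 925.8 J; KE_f = ½(1.001)(36.85)² = 679.5 J.
Fraction dissipated = (KE_i − KE_f)/KE_i = 0.2660.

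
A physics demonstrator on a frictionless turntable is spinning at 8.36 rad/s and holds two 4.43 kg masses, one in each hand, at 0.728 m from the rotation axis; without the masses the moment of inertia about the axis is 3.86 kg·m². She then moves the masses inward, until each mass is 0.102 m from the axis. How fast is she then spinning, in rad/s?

Angular momentum about the spin axis is conserved since the torque about it is zero.
I₁ = 3.86 + 2(4.43)(0.728)² = 8.556 kg·m²; I₂ = 3.86 + 2(4.43)(0.102)² = 3.952 kg·m².
ω₂ = I₁ω₁ / I₂ = (8.556)(8.36 rad/s) / (3.952) = 18.10 rad/s.

ω₂ ≈ 18.1 rad/s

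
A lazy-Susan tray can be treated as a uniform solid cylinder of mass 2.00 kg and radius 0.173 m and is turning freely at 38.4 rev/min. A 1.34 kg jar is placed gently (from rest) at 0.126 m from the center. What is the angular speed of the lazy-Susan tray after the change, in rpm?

ω_f ≈ 22.4 rpm

The added mass arrives with no angular momentum about the center, and any external torque about the center is negligible, so the system's angular momentum is conserved.
I_p = ½(2.00)(0.173)² = 0.02993 kg·m².
Added inertia Σmr² = (1.34)(0.126)² = 0.02127 kg·m²; I_f = 0.02993 + 0.02127 = 0.05120 kg·m².
ω_f = I_p ω_i / I_f = (0.02993)(38.4) / 0.05120 = 22.45 rpm.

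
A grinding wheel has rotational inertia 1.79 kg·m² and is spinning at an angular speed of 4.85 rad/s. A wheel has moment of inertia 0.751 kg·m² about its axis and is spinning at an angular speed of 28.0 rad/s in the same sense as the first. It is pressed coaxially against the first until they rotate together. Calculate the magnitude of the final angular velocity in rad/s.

|ω_f| ≈ 11.7 rad/s

The coupling torques are internal; angular momentum about the shared axis is conserved.
Taking A's sense as positive: L = (1.790)(4.85) + (0.7510)(28.0) = 29.71 kg·m²·rad/s.
Combined I = 1.790 + 0.7510 = 2.541 kg·m².
ω_f = L / I = 29.71 / 2.541 = 11.69 rad/s.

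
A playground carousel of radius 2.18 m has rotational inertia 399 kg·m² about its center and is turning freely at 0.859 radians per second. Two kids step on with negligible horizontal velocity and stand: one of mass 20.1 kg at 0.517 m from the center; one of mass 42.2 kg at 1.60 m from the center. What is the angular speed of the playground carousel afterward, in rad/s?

The added mass arrives with no angular momentum about the center, and any external torque about the center is negligible, so the system's angular momentum is conserved.
Added inertia Σmr² = (20.1)(0.517)² + (42.2)(1.60)² = 113.4 kg·m²; I_f = 399.0 + 113.4 = 512.4 kg·m².
ω_f = I_p ω_i / I_f = (399.0)(0.859) / 512.4 = 0.6689 rad/s.

ω_f ≈ 0.669 rad/s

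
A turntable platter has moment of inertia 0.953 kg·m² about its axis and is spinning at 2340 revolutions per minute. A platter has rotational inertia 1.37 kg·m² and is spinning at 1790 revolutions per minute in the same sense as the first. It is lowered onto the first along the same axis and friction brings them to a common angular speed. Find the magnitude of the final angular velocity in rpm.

The coupling torques are internal; angular momentum about the shared axis is conserved.
Taking A's sense as positive: L = (0.9530)(2340) + (1.370)(1790) = 4682 kg·m²·rpm.
Combined I = 0.9530 + 1.370 = 2.323 kg·m².
ω_f = L / I = 4682 / 2.323 = 2016 rpm.

|ω_f| ≈ 2020 rpm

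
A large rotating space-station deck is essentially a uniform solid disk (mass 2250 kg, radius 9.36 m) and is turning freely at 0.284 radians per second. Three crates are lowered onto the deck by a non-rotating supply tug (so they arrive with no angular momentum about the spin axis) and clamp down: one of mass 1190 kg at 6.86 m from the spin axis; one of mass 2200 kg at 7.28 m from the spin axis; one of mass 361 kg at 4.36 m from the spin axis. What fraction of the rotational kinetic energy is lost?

No external torque acts about the spin axis; L_before = L_after.
I_p = ½(2250)(9.36)² = 98560 kg·m².
Added inertia Σmr² = (1190)(6.86)² + (2200)(7.28)² + (361)(4.36)² = 1.795e+05 kg·m²; I_f = 98560 + 1.795e+05 = 2.780e+05 kg·m².
ω_f = I_p ω_i / I_f = (98560)(0.284) / 2.780e+05 = 0.1007 rad/s.
KE_i = ½(98560)(0.2840 rad/s)² = 3975 J; KE_f = ½(2.780e+05)(0.1007)² = 1409 J.
Fraction lost = 0.6455.

fraction ≈ 0.645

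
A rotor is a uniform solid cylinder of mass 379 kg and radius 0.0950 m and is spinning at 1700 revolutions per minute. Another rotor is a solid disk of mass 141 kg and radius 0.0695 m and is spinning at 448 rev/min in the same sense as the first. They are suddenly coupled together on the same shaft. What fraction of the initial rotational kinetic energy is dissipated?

No external torque acts about the common axis, so total angular momentum is conserved.
Moments of inertia: I_A = ½(379)(0.0950)² = 1.710 kg·m²; I_B = ½(141)(0.0695)² = 0.3405 kg·m².
Taking A's sense as positive: L = (1.710)(1700) + (0.3405)(448) = 3060 kg·m²·rpm.
Combined I = 1.710 + 0.3405 = 2.051 kg·m².
ω_f = L / I = 3060 / 2.051 = 1492 rpm.
KE_i = ½ΣIω² = 27480 J; KE_f = ½(2.051)(156.3)² = 25030 J.
Fraction dissipated = (KE_i − KE_f)/KE_i = 0.08884.

fraction ≈ 0.0888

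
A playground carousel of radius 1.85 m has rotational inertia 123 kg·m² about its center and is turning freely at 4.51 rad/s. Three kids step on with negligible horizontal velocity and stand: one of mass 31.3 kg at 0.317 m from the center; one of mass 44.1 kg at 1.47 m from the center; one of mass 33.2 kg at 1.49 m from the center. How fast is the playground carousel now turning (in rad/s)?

ω_f ≈ 1.88 rad/s

The added mass arrives with no angular momentum about the center, and any external torque about the center is negligible, so the system's angular momentum is conserved.
Added inertia Σmr² = (31.3)(0.317)² + (44.1)(1.47)² + (33.2)(1.49)² = 172.1 kg·m²; I_f = 123.0 + 172.1 = 295.1 kg·m².
ω_f = I_p ω_i / I_f = (123.0)(4.51) / 295.1 = 1.879 rad/s.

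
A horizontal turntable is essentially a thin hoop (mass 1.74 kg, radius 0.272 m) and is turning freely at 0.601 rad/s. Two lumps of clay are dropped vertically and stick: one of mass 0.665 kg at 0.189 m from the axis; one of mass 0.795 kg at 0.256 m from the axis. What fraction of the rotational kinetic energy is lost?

No external torque acts about the axis; L_before = L_after.
I_p = (1.74)(0.272)² = 0.1287 kg·m².
Added inertia Σmr² = (0.665)(0.189)² + (0.795)(0.256)² = 0.07586 kg·m²; I_f = 0.1287 + 0.07586 = 0.2046 kg·m².
ω_f = I_p ω_i / I_f = (0.1287)(0.601) / 0.2046 = 0.3782 rad/s.
KE_i = ½(0.1287)(0.6010 rad/s)² = 0.02325 J; KE_f = ½(0.2046)(0.3782)² = 0.01463 J.
Fraction lost = 0.3708.

fraction ≈ 0.371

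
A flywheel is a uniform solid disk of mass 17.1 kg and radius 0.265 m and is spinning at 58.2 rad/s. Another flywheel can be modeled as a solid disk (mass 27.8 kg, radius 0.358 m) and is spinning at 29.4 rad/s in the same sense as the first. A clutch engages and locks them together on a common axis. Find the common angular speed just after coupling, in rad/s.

|ω_f| ≈ 36.7 rad/s

No external torque acts about the common axis, so total angular momentum is conserved.
Moments of inertia: I_A = ½(17.1)(0.265)² = 0.6004 kg·m²; I_B = ½(27.8)(0.358)² = 1.781 kg·m².
Taking A's sense as positive: L = (0.6004)(58.2) + (1.781)(29.4) = 87.32 kg·m²·rad/s.
Combined I = 0.6004 + 1.781 = 2.382 kg·m².
ω_f = L / I = 87.32 / 2.382 = 36.66 rad/s.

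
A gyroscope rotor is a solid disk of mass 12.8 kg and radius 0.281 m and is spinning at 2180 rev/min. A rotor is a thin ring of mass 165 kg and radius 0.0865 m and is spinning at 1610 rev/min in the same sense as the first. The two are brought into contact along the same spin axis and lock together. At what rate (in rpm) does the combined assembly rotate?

|ω_f| ≈ 1780 rpm

The coupling torques are internal; angular momentum about the shared axis is conserved.
Moments of inertia: I_A = ½(12.8)(0.281)² = 0.5054 kg·m²; I_B = (165)(0.0865)² = 1.235 kg·m².
Taking A's sense as positive: L = (0.5054)(2180) + (1.235)(1610) = 3089 kg·m²·rpm.
Combined I = 0.5054 + 1.235 = 1.740 kg·m².
ω_f = L / I = 3089 / 1.740 = 1776 rpm.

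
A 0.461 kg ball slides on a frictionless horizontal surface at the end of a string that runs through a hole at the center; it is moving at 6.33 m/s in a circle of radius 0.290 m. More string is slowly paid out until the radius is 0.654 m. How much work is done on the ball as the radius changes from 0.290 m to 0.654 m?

W ≈ -7.42 J

Central (radial) force ⇒ zero torque about the center ⇒ m v r is constant.
v₂ = v₁ r₁ / r₂ = (6.33)(0.290) / (0.654) = 2.807 m/s.
W = ΔKE = ½m(v₂² − v₁²) = -7.420 J.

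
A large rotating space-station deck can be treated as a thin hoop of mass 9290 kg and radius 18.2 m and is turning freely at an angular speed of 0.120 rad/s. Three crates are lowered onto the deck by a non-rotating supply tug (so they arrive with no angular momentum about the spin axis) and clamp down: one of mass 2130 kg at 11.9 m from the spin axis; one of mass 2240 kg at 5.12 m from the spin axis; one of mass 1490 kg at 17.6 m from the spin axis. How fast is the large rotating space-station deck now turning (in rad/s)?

ω_f ≈ 0.0947 rad/s

The added mass arrives with no angular momentum about the spin axis, and any external torque about the spin axis is negligible, so the system's angular momentum is conserved.
I_p = (9290)(18.2)² = 3.077e+06 kg·m².
Added inertia Σmr² = (2130)(11.9)² + (2240)(5.12)² + (1490)(17.6)² = 8.219e+05 kg·m²; I_f = 3.077e+06 + 8.219e+05 = 3.899e+06 kg·m².
ω_f = I_p ω_i / I_f = (3.077e+06)(0.120) / 3.899e+06 = 0.09471 rad/s.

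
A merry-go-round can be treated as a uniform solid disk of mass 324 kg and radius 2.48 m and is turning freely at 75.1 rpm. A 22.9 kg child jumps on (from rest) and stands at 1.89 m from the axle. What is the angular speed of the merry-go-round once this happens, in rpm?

The added mass arrives with no angular momentum about the axle, and any external torque about the axle is negligible, so the system's angular momentum is conserved.
I_p = ½(324)(2.48)² = 996.4 kg·m².
Added inertia Σmr² = (22.9)(1.89)² = 81.80 kg·m²; I_f = 996.4 + 81.80 = 1078 kg·m².
ω_f = I_p ω_i / I_f = (996.4)(75.1) / 1078 = 69.40 rpm.

ω_f ≈ 69.4 rpm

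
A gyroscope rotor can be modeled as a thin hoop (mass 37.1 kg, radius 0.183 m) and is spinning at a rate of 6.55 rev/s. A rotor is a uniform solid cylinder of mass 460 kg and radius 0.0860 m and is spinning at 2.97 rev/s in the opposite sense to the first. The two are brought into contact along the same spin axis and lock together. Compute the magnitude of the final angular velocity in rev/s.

|ω_f| ≈ 1.05 rev/s

No external torque acts about the common axis, so total angular momentum is conserved.
Moments of inertia: I_A = (37.1)(0.183)² = 1.242 kg·m²; I_B = ½(460)(0.0860)² = 1.701 kg·m².
Taking A's sense as positive: L = (1.242)(6.55) − (1.701)(2.97) = 3.086 kg·m²·rev/s.
Combined I = 1.242 + 1.701 = 2.944 kg·m².
ω_f = L / I = 3.086 / 2.944 = 1.048 rev/s.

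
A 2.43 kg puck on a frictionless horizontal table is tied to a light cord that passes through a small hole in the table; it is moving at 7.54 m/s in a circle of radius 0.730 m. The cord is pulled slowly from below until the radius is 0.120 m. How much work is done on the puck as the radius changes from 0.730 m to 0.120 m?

W ≈ 2490 J

Central (radial) force ⇒ zero torque about the center ⇒ m v r is constant.
v₂ = v₁ r₁ / r₂ = (7.54)(0.730) / (0.120) = 45.87 m/s.
W = ΔKE = ½m(v₂² − v₁²) = 2487 J.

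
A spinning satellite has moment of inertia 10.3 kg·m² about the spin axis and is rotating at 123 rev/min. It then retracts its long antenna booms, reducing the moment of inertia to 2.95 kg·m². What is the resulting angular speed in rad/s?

Angular momentum about the spin axis is conserved since the torque about it is zero.
ω₂ = I₁ω₁ / I₂ = (10.30)(123 rpm) / (2.950) = 429.5 rpm = 44.97 rad/s.

ω₂ ≈ 45.0 rad/s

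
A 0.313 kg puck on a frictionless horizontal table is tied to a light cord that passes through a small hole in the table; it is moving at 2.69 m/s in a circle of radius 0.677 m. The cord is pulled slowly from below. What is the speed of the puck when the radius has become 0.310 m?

v₂ ≈ 5.87 m/s

Central (radial) force ⇒ zero torque about the center ⇒ m v r is constant.
v₂ = v₁ r₁ / r₂ = (2.69)(0.677) / (0.310) = 5.875 m/s.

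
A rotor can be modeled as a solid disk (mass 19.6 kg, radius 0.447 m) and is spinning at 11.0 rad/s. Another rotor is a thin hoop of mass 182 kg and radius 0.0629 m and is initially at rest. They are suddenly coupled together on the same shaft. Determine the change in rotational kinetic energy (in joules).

The coupling torques are internal; angular momentum about the shared axis is conserved.
Moments of inertia: I_A = ½(19.6)(0.447)² = 1.958 kg·m²; I_B = (182)(0.0629)² = 0.7201 kg·m².
Taking A's sense as positive: L = (1.958)(11.0) = 21.54 kg·m²·rad/s.
Combined I = 1.958 + 0.7201 = 2.678 kg·m².
ω_f = L / I = 21.54 / 2.678 = 8.043 rad/s.
KE_i = ½ΣIω² = 118.5 J; KE_f = ½(2.678)(8.043)² = 86.62 J.

ΔKE ≈ -31.9 J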